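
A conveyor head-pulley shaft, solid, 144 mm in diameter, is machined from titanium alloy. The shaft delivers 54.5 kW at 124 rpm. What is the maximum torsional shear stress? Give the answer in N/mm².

7.16 N/mm²

ω = 2π·124/60 = 12.99 rad/s, so T = P/ω = 54.5×10³ / 12.99 = 4197 N·m.
J = πd⁴/32 = π(0.144)⁴/32 = 4.221×10^-5 m⁴.
τ_max = T·r/J = 4197 × 0.0720 / 4.221×10^-5 = 7.159×10^6 Pa.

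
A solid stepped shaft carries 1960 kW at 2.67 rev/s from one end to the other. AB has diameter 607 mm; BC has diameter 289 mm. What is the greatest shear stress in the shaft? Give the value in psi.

3580 psi

ω = 2π·2.67 = 16.78 rad/s, so T = P/ω = 1960×10³ / 16.78 = 116800 N·m.
Under the same torque, τ_max = 16T/(πd³) is largest where d is smallest — segment BC (d = 289 mm).
τ_max = 16·116800/(π·(0.289)³) = 2.465×10^7 Pa.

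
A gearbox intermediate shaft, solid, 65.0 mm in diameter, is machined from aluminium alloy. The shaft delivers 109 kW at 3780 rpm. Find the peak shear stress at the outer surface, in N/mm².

5.11 N/mm²

ω = 2π·3780/60 = 395.8 rad/s, so T = P/ω = 109×10³ / 395.8 = 275.4 N·m.
J = πd⁴/32 = π(0.0650)⁴/32 = 1.752×10^-6 m⁴.
τ_max = T·r/J = 275.4 × 0.0325 / 1.752×10^-6 = 5.107×10^6 Pa.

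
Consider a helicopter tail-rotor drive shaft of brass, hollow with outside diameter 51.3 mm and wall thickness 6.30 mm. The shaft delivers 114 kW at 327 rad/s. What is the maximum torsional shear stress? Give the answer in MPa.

ω = 327 rad/s, so T = P/ω = 114×10³ / 327.0 = 348.6 N·m.
J = π(d_o⁴ − d_i⁴)/32 = π(0.0513⁴ − 0.0387⁴)/32 = 4.597×10^-7 m⁴.
τ_max = T·r/J = 348.6 × 0.0256 / 4.597×10^-7 = 1.945×10^7 Pa.

19.5 MPa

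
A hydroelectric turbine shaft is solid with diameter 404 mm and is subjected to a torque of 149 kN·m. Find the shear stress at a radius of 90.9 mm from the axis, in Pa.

5.18e6 Pa

J = πd⁴/32 = π(0.404)⁴/32 = 2.615×10^-3 m⁴.
Shear stress varies linearly with radius: τ = T·r/J = 149000 × 0.0909 / 2.615×10^-3 = 5.179×10^6 Pa.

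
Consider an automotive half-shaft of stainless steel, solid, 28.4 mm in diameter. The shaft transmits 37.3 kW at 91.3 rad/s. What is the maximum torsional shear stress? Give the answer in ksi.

13.2 ksi

ω = 91.3 rad/s, so T = P/ω = 37.3×10³ / 91.30 = 408.5 N·m.
J = πd⁴/32 = π(0.0284)⁴/32 = 6.387×10^-8 m⁴.
τ_max = T·r/J = 408.5 × 0.0142 / 6.387×10^-8 = 9.083×10^7 Pa.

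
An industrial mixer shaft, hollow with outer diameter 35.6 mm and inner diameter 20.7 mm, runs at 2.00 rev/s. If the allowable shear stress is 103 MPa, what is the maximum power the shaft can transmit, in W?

J = π(d_o⁴ − d_i⁴)/32 = π(0.0356⁴ − 0.0207⁴)/32 = 1.397×10^-7 m⁴.
T_max = τ_allow·J/r = 1.03×10^8 × 1.397×10^-7 / 0.0178 = 808.2 N·m.
ω = 2π·2.00 = 12.57 rad/s, so P_max = T_max·ω = 1.016×10^4 W.

10200 W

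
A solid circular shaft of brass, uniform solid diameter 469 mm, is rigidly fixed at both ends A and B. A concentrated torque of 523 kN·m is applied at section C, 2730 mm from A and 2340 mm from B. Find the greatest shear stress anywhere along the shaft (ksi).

With uniform GJ and both ends fixed, compatibility θ_AC = θ_CB gives T_A·a = T_B·b, together with T_A + T_B = T₀.
T_A = T₀·b/(a+b) = 523000·2340/5070 = 241400 N·m; T_B = 281600 N·m.
τ in each portion: τ_AC = 1.19×10^7 Pa, τ_CB = 1.39×10^7 Pa; maximum is in CB.
τ_max = T_CB·r/J = 281600·0.234/4.75×10^-3 = 1.390×10^7 Pa.

2.02 ksi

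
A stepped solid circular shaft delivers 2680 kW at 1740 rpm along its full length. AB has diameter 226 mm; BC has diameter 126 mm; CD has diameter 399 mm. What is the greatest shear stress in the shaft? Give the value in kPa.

37400 kPa

ω = 2π·1740/60 = 182.2 rad/s, so T = P/ω = 2680×10³ / 182.2 = 14710 N·m.
Under the same torque, τ_max = 16T/(πd³) is largest where d is smallest — segment BC (d = 126 mm).
τ_max = 16·14710/(π·(0.126)³) = 3.745×10^7 Pa.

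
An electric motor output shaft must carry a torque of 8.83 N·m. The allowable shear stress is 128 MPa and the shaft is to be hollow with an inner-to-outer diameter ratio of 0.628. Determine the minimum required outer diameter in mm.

For a hollow shaft with d_i/d_o = 0.628: τ_max = 16T/(π d_o³ (1−k⁴)), so d_o = [16T/(π τ_allow (1−k⁴))]^(1/3) = [16·8.830/(π·1.28×10^8·0.8445)]^(1/3) = 0.007465 m.

7.47 mm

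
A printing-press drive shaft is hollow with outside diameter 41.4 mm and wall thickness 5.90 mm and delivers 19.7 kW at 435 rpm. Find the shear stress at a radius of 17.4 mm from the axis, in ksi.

ω = 2π·435/60 = 45.55 rad/s, so T = P/ω = 19.7×10³ / 45.55 = 432.5 N·m.
J = π(d_o⁴ − d_i⁴)/32 = π(0.0414⁴ − 0.0296⁴)/32 = 2.130×10^-7 m⁴.
Shear stress varies linearly with radius: τ = T·r/J = 432.5 × 0.0174 / 2.130×10^-7 = 3.532×10^7 Pa.

5.12 ksi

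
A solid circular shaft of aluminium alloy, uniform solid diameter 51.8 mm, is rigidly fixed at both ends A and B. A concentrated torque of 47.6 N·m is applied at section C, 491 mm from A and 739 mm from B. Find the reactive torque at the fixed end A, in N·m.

28.6 N·m

With uniform GJ and both ends fixed, compatibility θ_AC = θ_CB gives T_A·a = T_B·b, together with T_A + T_B = T₀.
T_A = T₀·b/(a+b) = 47.60·739/1230 = 28.60 N·m; T_B = 19.00 N·m.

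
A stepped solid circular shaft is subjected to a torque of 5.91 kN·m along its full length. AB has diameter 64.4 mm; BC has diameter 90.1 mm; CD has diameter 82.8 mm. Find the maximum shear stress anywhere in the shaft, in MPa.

Under the same torque, τ_max = 16T/(πd³) is largest where d is smallest — segment AB (d = 64.4 mm).
τ_max = 16·5910/(π·(0.0644)³) = 1.127×10^8 Pa.

113 MPa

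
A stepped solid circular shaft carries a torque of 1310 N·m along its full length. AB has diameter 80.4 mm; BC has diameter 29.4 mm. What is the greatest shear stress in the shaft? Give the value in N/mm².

263 N/mm²

Under the same torque, τ_max = 16T/(πd³) is largest where d is smallest — segment BC (d = 29.4 mm).
τ_max = 16·1310/(π·(0.0294)³) = 2.625×10^8 Pa.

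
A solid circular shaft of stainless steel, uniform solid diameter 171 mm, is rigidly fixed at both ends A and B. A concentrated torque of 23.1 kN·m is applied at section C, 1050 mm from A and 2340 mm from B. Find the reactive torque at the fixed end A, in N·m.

15900 N·m

With uniform GJ and both ends fixed, compatibility θ_AC = θ_CB gives T_A·a = T_B·b, together with T_A + T_B = T₀.
T_A = T₀·b/(a+b) = 23100·2340/3390 = 15950 N·m; T_B = 7155 N·m.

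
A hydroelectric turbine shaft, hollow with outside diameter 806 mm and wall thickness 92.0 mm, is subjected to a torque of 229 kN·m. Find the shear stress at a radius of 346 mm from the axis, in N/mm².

2.96 N/mm²

J = π(d_o⁴ − d_i⁴)/32 = π(0.806⁴ − 0.622⁴)/32 = 0.02674 m⁴.
Shear stress varies linearly with radius: τ = T·r/J = 229000 × 0.346 / 0.02674 = 2.963×10^6 Pa.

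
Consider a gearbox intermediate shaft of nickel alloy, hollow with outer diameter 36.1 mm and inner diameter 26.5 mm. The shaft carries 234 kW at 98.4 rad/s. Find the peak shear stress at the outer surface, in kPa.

ω = 98.4 rad/s, so T = P/ω = 234×10³ / 98.40 = 2378 N·m.
J = π(d_o⁴ − d_i⁴)/32 = π(0.0361⁴ − 0.0265⁴)/32 = 1.183×10^-7 m⁴.
τ_max = T·r/J = 2378 × 0.0181 / 1.183×10^-7 = 3.628×10^8 Pa.

363000 kPa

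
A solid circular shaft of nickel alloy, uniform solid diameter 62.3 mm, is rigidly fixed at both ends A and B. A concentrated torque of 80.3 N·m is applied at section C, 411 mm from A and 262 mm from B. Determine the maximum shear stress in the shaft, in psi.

With uniform GJ and both ends fixed, compatibility θ_AC = θ_CB gives T_A·a = T_B·b, together with T_A + T_B = T₀.
T_A = T₀·b/(a+b) = 80.30·262/673.0 = 31.26 N·m; T_B = 49.04 N·m.
τ in each portion: τ_AC = 6.58×10^5 Pa, τ_CB = 1.03×10^6 Pa; maximum is in CB.
τ_max = T_CB·r/J = 49.04·0.0311/1.48×10^-6 = 1.033×10^6 Pa.

150 psi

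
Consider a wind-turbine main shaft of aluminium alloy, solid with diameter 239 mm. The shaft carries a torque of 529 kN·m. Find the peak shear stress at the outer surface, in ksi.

J = πd⁴/32 = π(0.239)⁴/32 = 3.203×10^-4 m⁴.
τ_max = T·r/J = 529000 × 0.119 / 3.203×10^-4 = 1.973×10^8 Pa.

28.6 ksi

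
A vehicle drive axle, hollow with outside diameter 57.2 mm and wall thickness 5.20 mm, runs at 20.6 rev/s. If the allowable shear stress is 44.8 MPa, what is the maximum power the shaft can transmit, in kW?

118 kW

J = π(d_o⁴ − d_i⁴)/32 = π(0.0572⁴ − 0.0468⁴)/32 = 5.800×10^-7 m⁴.
T_max = τ_allow·J/r = 4.48×10^7 × 5.800×10^-7 / 0.0286 = 908.5 N·m.
ω = 2π·20.6 = 129.4 rad/s, so P_max = T_max·ω = 1.176×10^5 W.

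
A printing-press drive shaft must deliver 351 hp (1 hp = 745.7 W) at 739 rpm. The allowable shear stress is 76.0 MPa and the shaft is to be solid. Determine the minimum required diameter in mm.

ω = 2π·739/60 = 77.39 rad/s, so T = P/ω = 351×745.7 / 77.39 = 3382 N·m.
For a solid shaft τ_max = 16T/(πd³), so d = (16T/(π τ_allow))^(1/3) = (16·3382/(π·7.60×10^7))^(1/3) = 0.06097 m.

61.0 mm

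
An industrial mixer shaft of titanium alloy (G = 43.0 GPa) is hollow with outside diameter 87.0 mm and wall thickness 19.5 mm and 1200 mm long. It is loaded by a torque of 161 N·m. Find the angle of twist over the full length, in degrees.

0.0504°

J = π(d_o⁴ − d_i⁴)/32 = π(0.0870⁴ − 0.0480⁴)/32 = 5.103×10^-6 m⁴.
θ = T·L/(G·J) = 161.0 × 1.20 / (43.0×10⁹ × 5.103×10^-6) = 8.804×10^-4 rad.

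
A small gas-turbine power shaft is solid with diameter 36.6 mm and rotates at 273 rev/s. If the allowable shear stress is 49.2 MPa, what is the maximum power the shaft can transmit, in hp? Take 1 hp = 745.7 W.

1090 hp

J = πd⁴/32 = π(0.0366)⁴/32 = 1.762×10^-7 m⁴.
T_max = τ_allow·J/r = 4.92×10^7 × 1.762×10^-7 / 0.0183 = 473.6 N·m.
ω = 2π·273 = 1715 rad/s, so P_max = T_max·ω = 8.124×10^5 W.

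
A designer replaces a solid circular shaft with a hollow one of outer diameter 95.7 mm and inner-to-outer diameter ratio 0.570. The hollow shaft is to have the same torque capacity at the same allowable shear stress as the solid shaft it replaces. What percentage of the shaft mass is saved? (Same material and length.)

Equal τ_max and T ⇒ the solid shaft needs d_s³ = d_o³(1−k⁴), so d_s = 95.7·(1−0.570⁴)^(1/3) = 92.21 mm.
Area ratio A_h/A_s = d_o²(1−k²)/d_s² = (1−k²)/(1−k⁴)^(2/3) = 0.7272.
Mass saving = 1 − 0.7272 = 27.3 %.

27.3 %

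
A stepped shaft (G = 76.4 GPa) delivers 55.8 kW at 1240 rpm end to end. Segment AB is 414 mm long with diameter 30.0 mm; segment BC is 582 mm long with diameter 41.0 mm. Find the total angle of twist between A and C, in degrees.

2.35°

ω = 2π·1240/60 = 129.9 rad/s, so T = P/ω = 55.8×10³ / 129.9 = 429.7 N·m.
J_AB = π(0.0300)⁴/32 = 7.95×10^-8 m⁴; J_BC = π(0.0410)⁴/32 = 2.77×10^-7 m⁴.
θ = (T/G)·Σ L_i/J_i = (429.7/76.4×10⁹)·(0.414/7.95×10^-8 + 0.582/2.77×10^-7) = 0.04108 rad.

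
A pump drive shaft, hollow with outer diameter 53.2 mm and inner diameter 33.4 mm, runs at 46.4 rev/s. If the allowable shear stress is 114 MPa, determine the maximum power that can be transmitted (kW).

830 kW

J = π(d_o⁴ − d_i⁴)/32 = π(0.0532⁴ − 0.0334⁴)/32 = 6.642×10^-7 m⁴.
T_max = τ_allow·J/r = 1.14×10^8 × 6.642×10^-7 / 0.0266 = 2847 N·m.
ω = 2π·46.4 = 291.5 rad/s, so P_max = T_max·ω = 8.299×10^5 W.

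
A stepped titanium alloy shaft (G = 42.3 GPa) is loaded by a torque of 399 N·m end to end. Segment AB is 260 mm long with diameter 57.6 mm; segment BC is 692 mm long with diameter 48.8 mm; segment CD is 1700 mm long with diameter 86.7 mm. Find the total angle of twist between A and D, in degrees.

0.967°

J_AB = π(0.0576)⁴/32 = 1.08×10^-6 m⁴; J_BC = π(0.0488)⁴/32 = 5.57×10^-7 m⁴; J_CD = π(0.0867)⁴/32 = 5.55×10^-6 m⁴.
θ = (T/G)·Σ L_i/J_i = (399.0/42.3×10⁹)·(0.260/1.08×10^-6 + 0.692/5.57×10^-7 + 1.70/5.55×10^-6) = 0.01688 rad.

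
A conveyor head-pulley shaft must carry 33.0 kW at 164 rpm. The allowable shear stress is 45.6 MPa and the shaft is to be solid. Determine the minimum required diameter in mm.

ω = 2π·164/60 = 17.17 rad/s, so T = P/ω = 33.0×10³ / 17.17 = 1922 N·m.
For a solid shaft τ_max = 16T/(πd³), so d = (16T/(π τ_allow))^(1/3) = (16·1922/(π·4.56×10^7))^(1/3) = 0.05987 m.

59.9 mm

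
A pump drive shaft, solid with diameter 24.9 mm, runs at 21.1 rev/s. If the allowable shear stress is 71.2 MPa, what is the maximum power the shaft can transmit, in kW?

J = πd⁴/32 = π(0.0249)⁴/32 = 3.774×10^-8 m⁴.
T_max = τ_allow·J/r = 7.12×10^7 × 3.774×10^-8 / 0.0124 = 215.8 N·m.
ω = 2π·21.1 = 132.6 rad/s, so P_max = T_max·ω = 2.861×10^4 W.

28.6 kW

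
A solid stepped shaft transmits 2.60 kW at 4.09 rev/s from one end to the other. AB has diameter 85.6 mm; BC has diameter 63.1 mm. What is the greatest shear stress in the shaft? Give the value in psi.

ω = 2π·4.09 = 25.70 rad/s, so T = P/ω = 2.60×10³ / 25.70 = 101.2 N·m.
Under the same torque, τ_max = 16T/(πd³) is largest where d is smallest — segment BC (d = 63.1 mm).
τ_max = 16·101.2/(π·(0.0631)³) = 2.051×10^6 Pa.

297 psi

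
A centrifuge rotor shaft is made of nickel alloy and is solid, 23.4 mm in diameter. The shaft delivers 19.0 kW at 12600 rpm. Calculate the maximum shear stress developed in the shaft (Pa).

ω = 2π·12600/60 = 1319 rad/s, so T = P/ω = 19.0×10³ / 1319 = 14.40 N·m.
J = πd⁴/32 = π(0.0234)⁴/32 = 2.943×10^-8 m⁴.
τ_max = T·r/J = 14.40 × 0.0117 / 2.943×10^-8 = 5.724×10^6 Pa.

5.72e6 Pa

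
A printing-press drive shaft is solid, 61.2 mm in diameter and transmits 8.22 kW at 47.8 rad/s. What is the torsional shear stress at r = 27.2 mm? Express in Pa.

3.40e6 Pa

ω = 47.8 rad/s, so T = P/ω = 8.22×10³ / 47.80 = 172.0 N·m.
J = πd⁴/32 = π(0.0612)⁴/32 = 1.377×10^-6 m⁴.
Shear stress varies linearly with radius: τ = T·r/J = 172.0 × 0.0272 / 1.377×10^-6 = 3.396×10^6 Pa.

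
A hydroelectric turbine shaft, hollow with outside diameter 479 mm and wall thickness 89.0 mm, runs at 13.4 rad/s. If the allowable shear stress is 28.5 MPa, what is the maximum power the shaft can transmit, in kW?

6960 kW

J = π(d_o⁴ − d_i⁴)/32 = π(0.479⁴ − 0.301⁴)/32 = 4.362×10^-3 m⁴.
T_max = τ_allow·J/r = 2.85×10^7 × 4.362×10^-3 / 0.239 = 519100 N·m.
ω = 13.4 rad/s, so P_max = T_max·ω = 6.956×10^6 W.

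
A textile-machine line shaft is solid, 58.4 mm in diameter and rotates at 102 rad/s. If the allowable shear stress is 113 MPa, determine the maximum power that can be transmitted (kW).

J = πd⁴/32 = π(0.0584)⁴/32 = 1.142×10^-6 m⁴.
T_max = τ_allow·J/r = 1.13×10^8 × 1.142×10^-6 / 0.0292 = 4419 N·m.
ω = 102 rad/s, so P_max = T_max·ω = 4.508×10^5 W.

451 kW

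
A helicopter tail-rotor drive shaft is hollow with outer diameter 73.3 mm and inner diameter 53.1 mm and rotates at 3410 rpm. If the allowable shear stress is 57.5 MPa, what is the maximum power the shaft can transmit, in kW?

1150 kW

J = π(d_o⁴ − d_i⁴)/32 = π(0.0733⁴ − 0.0531⁴)/32 = 2.054×10^-6 m⁴.
T_max = τ_allow·J/r = 5.75×10^7 × 2.054×10^-6 / 0.0367 = 3222 N·m.
ω = 2π·3410/60 = 357.1 rad/s, so P_max = T_max·ω = 1.151×10^6 W.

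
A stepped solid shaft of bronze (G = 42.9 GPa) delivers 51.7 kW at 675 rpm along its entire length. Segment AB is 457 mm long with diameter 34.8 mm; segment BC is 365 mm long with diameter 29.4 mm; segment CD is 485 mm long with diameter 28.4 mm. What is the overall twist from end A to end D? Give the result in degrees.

ω = 2π·675/60 = 70.69 rad/s, so T = P/ω = 51.7×10³ / 70.69 = 731.4 N·m.
J_AB = π(0.0348)⁴/32 = 1.44×10^-7 m⁴; J_BC = π(0.0294)⁴/32 = 7.33×10^-8 m⁴; J_CD = π(0.0284)⁴/32 = 6.39×10^-8 m⁴.
θ = (T/G)·Σ L_i/J_i = (731.4/42.9×10⁹)·(0.457/1.44×10^-7 + 0.365/7.33×10^-8 + 0.485/6.39×10^-8) = 0.2684 rad.

15.4°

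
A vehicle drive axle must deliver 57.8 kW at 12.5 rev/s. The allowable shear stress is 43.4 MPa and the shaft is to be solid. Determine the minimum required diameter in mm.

ω = 2π·12.5 = 78.54 rad/s, so T = P/ω = 57.8×10³ / 78.54 = 735.9 N·m.
For a solid shaft τ_max = 16T/(πd³), so d = (16T/(π τ_allow))^(1/3) = (16·735.9/(π·4.34×10^7))^(1/3) = 0.04420 m.

44.2 mm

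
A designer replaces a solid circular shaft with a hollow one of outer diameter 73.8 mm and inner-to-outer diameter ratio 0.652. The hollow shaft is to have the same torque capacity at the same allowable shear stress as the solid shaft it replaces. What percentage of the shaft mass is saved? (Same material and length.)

Equal τ_max and T ⇒ the solid shaft needs d_s³ = d_o³(1−k⁴), so d_s = 73.8·(1−0.652⁴)^(1/3) = 69.06 mm.
Area ratio A_h/A_s = d_o²(1−k²)/d_s² = (1−k²)/(1−k⁴)^(2/3) = 0.6566.
Mass saving = 1 − 0.6566 = 34.3 %.

34.3 %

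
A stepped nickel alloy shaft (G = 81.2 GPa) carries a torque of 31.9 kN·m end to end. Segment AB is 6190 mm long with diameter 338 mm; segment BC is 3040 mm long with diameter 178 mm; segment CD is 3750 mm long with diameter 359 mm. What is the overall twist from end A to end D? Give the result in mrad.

14.9 mrad

J_AB = π(0.338)⁴/32 = 1.28×10^-3 m⁴; J_BC = π(0.178)⁴/32 = 9.86×10^-5 m⁴; J_CD = π(0.359)⁴/32 = 1.63×10^-3 m⁴.
θ = (T/G)·Σ L_i/J_i = (31900/81.2×10⁹)·(6.19/1.28×10^-3 + 3.04/9.86×10^-5 + 3.75/1.63×10^-3) = 0.01492 rad.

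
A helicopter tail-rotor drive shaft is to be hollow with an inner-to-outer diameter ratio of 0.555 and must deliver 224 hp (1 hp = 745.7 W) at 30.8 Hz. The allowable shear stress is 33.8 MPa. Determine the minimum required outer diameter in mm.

ω = 2π·30.8 = 193.5 rad/s, so T = P/ω = 224×745.7 / 193.5 = 863.1 N·m.
For a hollow shaft with d_i/d_o = 0.555: τ_max = 16T/(π d_o³ (1−k⁴)), so d_o = [16T/(π τ_allow (1−k⁴))]^(1/3) = [16·863.1/(π·3.38×10^7·0.9051)]^(1/3) = 0.05238 m.

52.4 mm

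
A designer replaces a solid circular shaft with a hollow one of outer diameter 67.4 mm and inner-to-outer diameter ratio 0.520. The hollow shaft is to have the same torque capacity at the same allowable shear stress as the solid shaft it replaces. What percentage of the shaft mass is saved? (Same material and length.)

23.3 %

Equal τ_max and T ⇒ the solid shaft needs d_s³ = d_o³(1−k⁴), so d_s = 67.4·(1−0.520⁴)^(1/3) = 65.72 mm.
Area ratio A_h/A_s = d_o²(1−k²)/d_s² = (1−k²)/(1−k⁴)^(2/3) = 0.7675.
Mass saving = 1 − 0.7675 = 23.3 %.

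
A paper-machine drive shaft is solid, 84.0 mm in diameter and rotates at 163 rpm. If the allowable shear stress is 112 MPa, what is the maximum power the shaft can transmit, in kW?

222 kW

J = πd⁴/32 = π(0.0840)⁴/32 = 4.888×10^-6 m⁴.
T_max = τ_allow·J/r = 1.12×10^8 × 4.888×10^-6 / 0.0420 = 13030 N·m.
ω = 2π·163/60 = 17.07 rad/s, so P_max = T_max·ω = 2.225×10^5 W.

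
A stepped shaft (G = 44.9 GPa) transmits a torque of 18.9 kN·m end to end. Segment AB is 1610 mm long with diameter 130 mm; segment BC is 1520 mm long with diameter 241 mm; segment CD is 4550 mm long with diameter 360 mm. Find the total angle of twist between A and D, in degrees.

J_AB = π(0.130)⁴/32 = 2.80×10^-5 m⁴; J_BC = π(0.241)⁴/32 = 3.31×10^-4 m⁴; J_CD = π(0.360)⁴/32 = 1.65×10^-3 m⁴.
θ = (T/G)·Σ L_i/J_i = (18900/44.9×10⁹)·(1.61/2.80×10^-5 + 1.52/3.31×10^-4 + 4.55/1.65×10^-3) = 0.02726 rad.

1.56°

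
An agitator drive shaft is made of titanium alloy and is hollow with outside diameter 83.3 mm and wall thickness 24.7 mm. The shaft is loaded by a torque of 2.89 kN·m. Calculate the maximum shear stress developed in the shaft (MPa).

26.2 MPa

J = π(d_o⁴ − d_i⁴)/32 = π(0.0833⁴ − 0.0339⁴)/32 = 4.597×10^-6 m⁴.
τ_max = T·r/J = 2890 × 0.0416 / 4.597×10^-6 = 2.618×10^7 Pa.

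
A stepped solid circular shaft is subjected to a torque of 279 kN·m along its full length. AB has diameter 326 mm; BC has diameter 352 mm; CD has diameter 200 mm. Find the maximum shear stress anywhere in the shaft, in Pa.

Under the same torque, τ_max = 16T/(πd³) is largest where d is smallest — segment CD (d = 200 mm).
τ_max = 16·279000/(π·(0.200)³) = 1.776×10^8 Pa.

1.78e8 Pa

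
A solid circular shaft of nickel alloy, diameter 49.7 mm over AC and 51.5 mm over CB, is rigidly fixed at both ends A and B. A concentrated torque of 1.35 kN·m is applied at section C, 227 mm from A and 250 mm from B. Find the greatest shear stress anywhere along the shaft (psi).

Compatibility: T_A·a/J_AC = T_B·b/J_CB with T_A + T_B = T₀.
J_AC = 5.99×10^-7 m⁴, J_CB = 6.91×10^-7 m⁴, so T_A = T₀·(J_AC/a)/((J_AC/a)+(J_CB/b)) = 659.5 N·m, T_B = 690.5 N·m.
τ in each portion: τ_AC = 2.74×10^7 Pa, τ_CB = 2.57×10^7 Pa; maximum is in AC.
τ_max = T_AC·r/J = 659.5·0.0249/5.99×10^-7 = 2.736×10^7 Pa.

3970 psi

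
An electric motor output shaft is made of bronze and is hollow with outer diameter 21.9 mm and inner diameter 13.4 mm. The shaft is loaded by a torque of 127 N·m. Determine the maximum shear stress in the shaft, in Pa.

7.16e7 Pa

J = π(d_o⁴ − d_i⁴)/32 = π(0.0219⁴ − 0.0134⁴)/32 = 1.942×10^-8 m⁴.
τ_max = T·r/J = 127.0 × 0.0109 / 1.942×10^-8 = 7.162×10^7 Pa.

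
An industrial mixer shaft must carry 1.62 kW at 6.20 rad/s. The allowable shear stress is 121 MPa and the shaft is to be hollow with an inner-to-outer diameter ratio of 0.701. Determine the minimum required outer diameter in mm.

24.4 mm

ω = 6.20 rad/s, so T = P/ω = 1.62×10³ / 6.200 = 261.3 N·m.
For a hollow shaft with d_i/d_o = 0.701: τ_max = 16T/(π d_o³ (1−k⁴)), so d_o = [16T/(π τ_allow (1−k⁴))]^(1/3) = [16·261.3/(π·1.21×10^8·0.7585)]^(1/3) = 0.02438 m.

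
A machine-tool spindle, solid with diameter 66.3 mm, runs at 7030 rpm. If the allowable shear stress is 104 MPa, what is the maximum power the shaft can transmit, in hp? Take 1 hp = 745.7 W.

5880 hp

J = πd⁴/32 = π(0.0663)⁴/32 = 1.897×10^-6 m⁴.
T_max = τ_allow·J/r = 1.04×10^8 × 1.897×10^-6 / 0.0331 = 5951 N·m.
ω = 2π·7030/60 = 736.2 rad/s, so P_max = T_max·ω = 4.381×10^6 W.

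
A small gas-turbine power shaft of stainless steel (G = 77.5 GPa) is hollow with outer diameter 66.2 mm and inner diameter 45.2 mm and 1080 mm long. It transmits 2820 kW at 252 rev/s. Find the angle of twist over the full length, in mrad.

ω = 2π·252 = 1583 rad/s, so T = P/ω = 2820×10³ / 1583 = 1781 N·m.
J = π(d_o⁴ − d_i⁴)/32 = π(0.0662⁴ − 0.0452⁴)/32 = 1.476×10^-6 m⁴.
θ = T·L/(G·J) = 1781 × 1.08 / (77.5×10⁹ × 1.476×10^-6) = 0.01682 rad.

16.8 mrad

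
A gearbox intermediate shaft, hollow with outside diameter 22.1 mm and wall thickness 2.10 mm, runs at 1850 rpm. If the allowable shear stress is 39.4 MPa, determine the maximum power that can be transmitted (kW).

J = π(d_o⁴ − d_i⁴)/32 = π(0.0221⁴ − 0.0179⁴)/32 = 1.334×10^-8 m⁴.
T_max = τ_allow·J/r = 3.94×10^7 × 1.334×10^-8 / 0.0111 = 47.57 N·m.
ω = 2π·1850/60 = 193.7 rad/s, so P_max = T_max·ω = 9215 W.

9.22 kW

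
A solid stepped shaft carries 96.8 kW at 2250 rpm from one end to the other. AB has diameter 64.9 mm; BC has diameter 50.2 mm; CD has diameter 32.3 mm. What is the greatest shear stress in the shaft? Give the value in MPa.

62.1 MPa

ω = 2π·2250/60 = 235.6 rad/s, so T = P/ω = 96.8×10³ / 235.6 = 410.8 N·m.
Under the same torque, τ_max = 16T/(πd³) is largest where d is smallest — segment CD (d = 32.3 mm).
τ_max = 16·410.8/(π·(0.0323)³) = 6.209×10^7 Pa.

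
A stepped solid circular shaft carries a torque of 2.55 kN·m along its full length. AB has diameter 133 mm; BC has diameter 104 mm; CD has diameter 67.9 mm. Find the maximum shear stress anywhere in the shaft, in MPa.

Under the same torque, τ_max = 16T/(πd³) is largest where d is smallest — segment CD (d = 67.9 mm).
τ_max = 16·2550/(π·(0.0679)³) = 4.149×10^7 Pa.

41.5 MPa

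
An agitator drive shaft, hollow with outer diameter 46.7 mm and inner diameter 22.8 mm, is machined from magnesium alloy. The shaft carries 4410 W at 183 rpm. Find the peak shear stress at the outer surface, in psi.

ω = 2π·183/60 = 19.16 rad/s, so T = P/ω = 4410 / 19.16 = 230.1 N·m.
J = π(d_o⁴ − d_i⁴)/32 = π(0.0467⁴ − 0.0228⁴)/32 = 4.404×10^-7 m⁴.
τ_max = T·r/J = 230.1 × 0.0234 / 4.404×10^-7 = 1.220×10^7 Pa.

1770 psi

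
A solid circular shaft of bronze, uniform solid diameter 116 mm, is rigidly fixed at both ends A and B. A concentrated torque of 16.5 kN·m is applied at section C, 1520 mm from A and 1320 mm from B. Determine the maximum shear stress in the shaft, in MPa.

With uniform GJ and both ends fixed, compatibility θ_AC = θ_CB gives T_A·a = T_B·b, together with T_A + T_B = T₀.
T_A = T₀·b/(a+b) = 16500·1320/2840 = 7669 N·m; T_B = 8831 N·m.
τ in each portion: τ_AC = 2.50×10^7 Pa, τ_CB = 2.88×10^7 Pa; maximum is in CB.
τ_max = T_CB·r/J = 8831·0.0580/1.78×10^-5 = 2.881×10^7 Pa.

28.8 MPa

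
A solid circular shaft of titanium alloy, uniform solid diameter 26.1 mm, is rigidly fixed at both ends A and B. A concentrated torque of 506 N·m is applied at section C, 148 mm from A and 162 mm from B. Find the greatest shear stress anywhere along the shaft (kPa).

75700 kPa

With uniform GJ and both ends fixed, compatibility θ_AC = θ_CB gives T_A·a = T_B·b, together with T_A + T_B = T₀.
T_A = T₀·b/(a+b) = 506.0·162/310.0 = 264.4 N·m; T_B = 241.6 N·m.
τ in each portion: τ_AC = 7.57×10^7 Pa, τ_CB = 6.92×10^7 Pa; maximum is in AC.
τ_max = T_AC·r/J = 264.4·0.0131/4.56×10^-8 = 7.574×10^7 Pa.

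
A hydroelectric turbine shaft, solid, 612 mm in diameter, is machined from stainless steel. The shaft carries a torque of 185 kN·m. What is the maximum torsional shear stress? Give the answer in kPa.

4110 kPa

J = πd⁴/32 = π(0.612)⁴/32 = 0.01377 m⁴.
τ_max = T·r/J = 185000 × 0.306 / 0.01377 = 4.110×10^6 Pa.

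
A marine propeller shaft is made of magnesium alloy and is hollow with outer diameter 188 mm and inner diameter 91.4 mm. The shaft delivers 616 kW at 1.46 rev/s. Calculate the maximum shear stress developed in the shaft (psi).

7910 psi

ω = 2π·1.46 = 9.173 rad/s, so T = P/ω = 616×10³ / 9.173 = 67150 N·m.
J = π(d_o⁴ − d_i⁴)/32 = π(0.188⁴ − 0.0914⁴)/32 = 1.158×10^-4 m⁴.
τ_max = T·r/J = 67150 × 0.0940 / 1.158×10^-4 = 5.451×10^7 Pa.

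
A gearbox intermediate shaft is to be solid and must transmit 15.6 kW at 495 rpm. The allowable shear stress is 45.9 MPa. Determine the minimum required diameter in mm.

32.2 mm

ω = 2π·495/60 = 51.84 rad/s, so T = P/ω = 15.6×10³ / 51.84 = 300.9 N·m.
For a solid shaft τ_max = 16T/(πd³), so d = (16T/(π τ_allow))^(1/3) = (16·300.9/(π·4.59×10^7))^(1/3) = 0.03220 m.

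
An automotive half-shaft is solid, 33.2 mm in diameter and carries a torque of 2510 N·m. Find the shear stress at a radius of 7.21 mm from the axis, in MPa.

J = πd⁴/32 = π(0.0332)⁴/32 = 1.193×10^-7 m⁴.
Shear stress varies linearly with radius: τ = T·r/J = 2510 × 0.00721 / 1.193×10^-7 = 1.517×10^8 Pa.

152 MPa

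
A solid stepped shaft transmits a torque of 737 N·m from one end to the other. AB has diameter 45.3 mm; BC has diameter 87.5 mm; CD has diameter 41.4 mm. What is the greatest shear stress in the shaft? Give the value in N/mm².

Under the same torque, τ_max = 16T/(πd³) is largest where d is smallest — segment CD (d = 41.4 mm).
τ_max = 16·737.0/(π·(0.0414)³) = 5.290×10^7 Pa.

52.9 N/mm²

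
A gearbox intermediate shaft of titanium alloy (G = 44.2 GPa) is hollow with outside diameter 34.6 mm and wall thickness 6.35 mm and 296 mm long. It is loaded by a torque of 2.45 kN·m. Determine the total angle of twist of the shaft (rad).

0.139 rad

J = π(d_o⁴ − d_i⁴)/32 = π(0.0346⁴ − 0.0219⁴)/32 = 1.181×10^-7 m⁴.
θ = T·L/(G·J) = 2450 × 0.296 / (44.2×10⁹ × 1.181×10^-7) = 0.1389 rad.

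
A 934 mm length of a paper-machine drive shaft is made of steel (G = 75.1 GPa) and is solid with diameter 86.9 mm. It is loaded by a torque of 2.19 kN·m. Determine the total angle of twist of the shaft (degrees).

0.279°

J = πd⁴/32 = π(0.0869)⁴/32 = 5.599×10^-6 m⁴.
θ = T·L/(G·J) = 2190 × 0.934 / (75.1×10⁹ × 5.599×10^-6) = 4.865×10^-3 rad.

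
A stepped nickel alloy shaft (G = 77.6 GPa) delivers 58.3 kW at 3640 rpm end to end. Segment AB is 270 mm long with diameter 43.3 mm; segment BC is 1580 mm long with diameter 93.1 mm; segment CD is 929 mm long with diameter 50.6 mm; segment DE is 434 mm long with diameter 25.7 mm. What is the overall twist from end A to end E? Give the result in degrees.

1.42°

ω = 2π·3640/60 = 381.2 rad/s, so T = P/ω = 58.3×10³ / 381.2 = 152.9 N·m.
J_AB = π(0.0433)⁴/32 = 3.45×10^-7 m⁴; J_BC = π(0.0931)⁴/32 = 7.38×10^-6 m⁴; J_CD = π(0.0506)⁴/32 = 6.44×10^-7 m⁴; J_DE = π(0.0257)⁴/32 = 4.28×10^-8 m⁴.
θ = (T/G)·Σ L_i/J_i = (152.9/77.6×10⁹)·(0.270/3.45×10^-7 + 1.58/7.38×10^-6 + 0.929/6.44×10^-7 + 0.434/4.28×10^-8) = 0.02478 rad.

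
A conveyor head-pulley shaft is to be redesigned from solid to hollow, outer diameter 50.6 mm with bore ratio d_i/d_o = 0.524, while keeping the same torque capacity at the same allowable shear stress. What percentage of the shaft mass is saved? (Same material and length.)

Equal τ_max and T ⇒ the solid shaft needs d_s³ = d_o³(1−k⁴), so d_s = 50.6·(1−0.524⁴)^(1/3) = 49.30 mm.
Area ratio A_h/A_s = d_o²(1−k²)/d_s² = (1−k²)/(1−k⁴)^(2/3) = 0.7643.
Mass saving = 1 − 0.7643 = 23.6 %.

23.6 %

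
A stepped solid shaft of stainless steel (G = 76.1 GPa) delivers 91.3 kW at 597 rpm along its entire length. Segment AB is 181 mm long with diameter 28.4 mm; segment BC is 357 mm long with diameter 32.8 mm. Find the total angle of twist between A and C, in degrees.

6.57°

ω = 2π·597/60 = 62.52 rad/s, so T = P/ω = 91.3×10³ / 62.52 = 1460 N·m.
J_AB = π(0.0284)⁴/32 = 6.39×10^-8 m⁴; J_BC = π(0.0328)⁴/32 = 1.14×10^-7 m⁴.
θ = (T/G)·Σ L_i/J_i = (1460/76.1×10⁹)·(0.181/6.39×10^-8 + 0.357/1.14×10^-7) = 0.1147 rad.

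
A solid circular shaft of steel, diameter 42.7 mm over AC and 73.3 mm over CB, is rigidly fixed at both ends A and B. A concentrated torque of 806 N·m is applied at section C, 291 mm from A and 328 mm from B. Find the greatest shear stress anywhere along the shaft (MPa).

Compatibility: T_A·a/J_AC = T_B·b/J_CB with T_A + T_B = T₀.
J_AC = 3.26×10^-7 m⁴, J_CB = 2.83×10^-6 m⁴, so T_A = T₀·(J_AC/a)/((J_AC/a)+(J_CB/b)) = 92.60 N·m, T_B = 713.4 N·m.
τ in each portion: τ_AC = 6.06×10^6 Pa, τ_CB = 9.23×10^6 Pa; maximum is in CB.
τ_max = T_CB·r/J = 713.4·0.0367/2.83×10^-6 = 9.226×10^6 Pa.

9.23 MPa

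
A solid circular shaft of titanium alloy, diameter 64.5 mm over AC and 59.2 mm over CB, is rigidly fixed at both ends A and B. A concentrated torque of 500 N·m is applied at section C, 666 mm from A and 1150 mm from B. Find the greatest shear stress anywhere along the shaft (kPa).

Compatibility: T_A·a/J_AC = T_B·b/J_CB with T_A + T_B = T₀.
J_AC = 1.70×10^-6 m⁴, J_CB = 1.21×10^-6 m⁴, so T_A = T₀·(J_AC/a)/((J_AC/a)+(J_CB/b)) = 354.4 N·m, T_B = 145.6 N·m.
τ in each portion: τ_AC = 6.73×10^6 Pa, τ_CB = 3.58×10^6 Pa; maximum is in AC.
τ_max = T_AC·r/J = 354.4·0.0323/1.70×10^-6 = 6.726×10^6 Pa.

6730 kPa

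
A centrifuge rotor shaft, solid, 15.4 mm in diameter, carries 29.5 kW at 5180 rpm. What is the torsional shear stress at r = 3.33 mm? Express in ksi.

4.76 ksi

ω = 2π·5180/60 = 542.4 rad/s, so T = P/ω = 29.5×10³ / 542.4 = 54.38 N·m.
J = πd⁴/32 = π(0.0154)⁴/32 = 5.522×10^-9 m⁴.
Shear stress varies linearly with radius: τ = T·r/J = 54.38 × 0.00333 / 5.522×10^-9 = 3.280×10^7 Pa.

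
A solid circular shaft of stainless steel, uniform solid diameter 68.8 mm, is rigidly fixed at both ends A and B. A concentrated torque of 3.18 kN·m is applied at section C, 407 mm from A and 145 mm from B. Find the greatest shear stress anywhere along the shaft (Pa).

3.67e7 Pa

With uniform GJ and both ends fixed, compatibility θ_AC = θ_CB gives T_A·a = T_B·b, together with T_A + T_B = T₀.
T_A = T₀·b/(a+b) = 3180·145/552.0 = 835.3 N·m; T_B = 2345 N·m.
τ in each portion: τ_AC = 1.31×10^7 Pa, τ_CB = 3.67×10^7 Pa; maximum is in CB.
τ_max = T_CB·r/J = 2345·0.0344/2.20×10^-6 = 3.667×10^7 Pa.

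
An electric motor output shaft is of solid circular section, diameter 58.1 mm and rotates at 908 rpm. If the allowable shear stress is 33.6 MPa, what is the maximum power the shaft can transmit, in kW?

J = πd⁴/32 = π(0.0581)⁴/32 = 1.119×10^-6 m⁴.
T_max = τ_allow·J/r = 3.36×10^7 × 1.119×10^-6 / 0.0290 = 1294 N·m.
ω = 2π·908/60 = 95.09 rad/s, so P_max = T_max·ω = 1.230×10^5 W.

123 kW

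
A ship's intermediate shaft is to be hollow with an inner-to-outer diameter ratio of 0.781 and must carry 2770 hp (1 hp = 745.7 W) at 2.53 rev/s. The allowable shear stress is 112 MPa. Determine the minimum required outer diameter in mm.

ω = 2π·2.53 = 15.90 rad/s, so T = P/ω = 2770×745.7 / 15.90 = 129900 N·m.
For a hollow shaft with d_i/d_o = 0.781: τ_max = 16T/(π d_o³ (1−k⁴)), so d_o = [16T/(π τ_allow (1−k⁴))]^(1/3) = [16·129900/(π·1.12×10^8·0.6279)]^(1/3) = 0.2111 m.

211 mm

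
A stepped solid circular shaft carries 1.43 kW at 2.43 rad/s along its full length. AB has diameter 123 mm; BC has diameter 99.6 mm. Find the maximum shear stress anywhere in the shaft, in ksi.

ω = 2.43 rad/s, so T = P/ω = 1.43×10³ / 2.430 = 588.5 N·m.
Under the same torque, τ_max = 16T/(πd³) is largest where d is smallest — segment BC (d = 99.6 mm).
τ_max = 16·588.5/(π·(0.0996)³) = 3.033×10^6 Pa.

0.440 ksi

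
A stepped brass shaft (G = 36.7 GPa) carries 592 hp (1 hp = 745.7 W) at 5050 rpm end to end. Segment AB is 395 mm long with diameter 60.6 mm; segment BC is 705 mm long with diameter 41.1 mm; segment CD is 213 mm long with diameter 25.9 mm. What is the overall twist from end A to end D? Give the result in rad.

ω = 2π·5050/60 = 528.8 rad/s, so T = P/ω = 592×745.7 / 528.8 = 834.8 N·m.
J_AB = π(0.0606)⁴/32 = 1.32×10^-6 m⁴; J_BC = π(0.0411)⁴/32 = 2.80×10^-7 m⁴; J_CD = π(0.0259)⁴/32 = 4.42×10^-8 m⁴.
θ = (T/G)·Σ L_i/J_i = (834.8/36.7×10⁹)·(0.395/1.32×10^-6 + 0.705/2.80×10^-7 + 0.213/4.42×10^-8) = 0.1737 rad.

0.174 rad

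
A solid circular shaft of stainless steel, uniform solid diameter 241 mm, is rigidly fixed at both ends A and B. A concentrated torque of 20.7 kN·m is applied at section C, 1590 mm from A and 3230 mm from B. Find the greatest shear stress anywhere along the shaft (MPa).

With uniform GJ and both ends fixed, compatibility θ_AC = θ_CB gives T_A·a = T_B·b, together with T_A + T_B = T₀.
T_A = T₀·b/(a+b) = 20700·3230/4820 = 13870 N·m; T_B = 6828 N·m.
τ in each portion: τ_AC = 5.05×10^6 Pa, τ_CB = 2.48×10^6 Pa; maximum is in AC.
τ_max = T_AC·r/J = 13870·0.120/3.31×10^-4 = 5.047×10^6 Pa.

5.05 MPa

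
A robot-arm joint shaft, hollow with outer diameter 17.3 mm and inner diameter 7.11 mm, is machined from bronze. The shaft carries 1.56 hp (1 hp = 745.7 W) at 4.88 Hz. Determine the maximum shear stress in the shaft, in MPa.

38.4 MPa

ω = 2π·4.88 = 30.66 rad/s, so T = P/ω = 1.56×745.7 / 30.66 = 37.94 N·m.
J = π(d_o⁴ − d_i⁴)/32 = π(0.0173⁴ − 0.00711⁴)/32 = 8.543×10^-9 m⁴.
τ_max = T·r/J = 37.94 × 0.00865 / 8.543×10^-9 = 3.841×10^7 Pa.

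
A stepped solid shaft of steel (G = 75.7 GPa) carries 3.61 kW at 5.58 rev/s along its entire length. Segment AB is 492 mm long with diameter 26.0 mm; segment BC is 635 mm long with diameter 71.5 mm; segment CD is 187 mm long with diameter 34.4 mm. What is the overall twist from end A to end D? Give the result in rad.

ω = 2π·5.58 = 35.06 rad/s, so T = P/ω = 3.61×10³ / 35.06 = 103.0 N·m.
J_AB = π(0.0260)⁴/32 = 4.49×10^-8 m⁴; J_BC = π(0.0715)⁴/32 = 2.57×10^-6 m⁴; J_CD = π(0.0344)⁴/32 = 1.37×10^-7 m⁴.
θ = (T/G)·Σ L_i/J_i = (103.0/75.7×10⁹)·(0.492/4.49×10^-8 + 0.635/2.57×10^-6 + 0.187/1.37×10^-7) = 0.01710 rad.

0.0171 rad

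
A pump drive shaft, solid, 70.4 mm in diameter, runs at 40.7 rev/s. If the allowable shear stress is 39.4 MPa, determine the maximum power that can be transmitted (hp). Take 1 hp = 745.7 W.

926 hp

J = πd⁴/32 = π(0.0704)⁴/32 = 2.412×10^-6 m⁴.
T_max = τ_allow·J/r = 3.94×10^7 × 2.412×10^-6 / 0.0352 = 2699 N·m.
ω = 2π·40.7 = 255.7 rad/s, so P_max = T_max·ω = 6.903×10^5 W.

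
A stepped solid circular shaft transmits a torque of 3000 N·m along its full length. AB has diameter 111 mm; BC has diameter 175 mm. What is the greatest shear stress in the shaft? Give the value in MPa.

11.2 MPa

Under the same torque, τ_max = 16T/(πd³) is largest where d is smallest — segment AB (d = 111 mm).
τ_max = 16·3000/(π·(0.111)³) = 1.117×10^7 Pa.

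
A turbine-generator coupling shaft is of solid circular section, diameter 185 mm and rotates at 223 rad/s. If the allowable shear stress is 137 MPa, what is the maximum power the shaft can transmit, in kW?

J = πd⁴/32 = π(0.185)⁴/32 = 1.150×10^-4 m⁴.
T_max = τ_allow·J/r = 1.37×10^8 × 1.150×10^-4 / 0.0925 = 170300 N·m.
ω = 223 rad/s, so P_max = T_max·ω = 3.798×10^7 W.

38000 kW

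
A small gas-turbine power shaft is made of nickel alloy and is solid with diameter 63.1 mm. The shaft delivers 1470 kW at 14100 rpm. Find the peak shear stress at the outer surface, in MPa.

20.2 MPa

ω = 2π·14100/60 = 1477 rad/s, so T = P/ω = 1470×10³ / 1477 = 995.6 N·m.
J = πd⁴/32 = π(0.0631)⁴/32 = 1.556×10^-6 m⁴.
τ_max = T·r/J = 995.6 × 0.0316 / 1.556×10^-6 = 2.018×10^7 Pa.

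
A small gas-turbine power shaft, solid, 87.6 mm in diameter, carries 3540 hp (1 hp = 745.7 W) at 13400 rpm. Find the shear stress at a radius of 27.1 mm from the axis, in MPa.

ω = 2π·13400/60 = 1403 rad/s, so T = P/ω = 3540×745.7 / 1403 = 1881 N·m.
J = πd⁴/32 = π(0.0876)⁴/32 = 5.781×10^-6 m⁴.
Shear stress varies linearly with radius: τ = T·r/J = 1881 × 0.0271 / 5.781×10^-6 = 8.818×10^6 Pa.

8.82 MPa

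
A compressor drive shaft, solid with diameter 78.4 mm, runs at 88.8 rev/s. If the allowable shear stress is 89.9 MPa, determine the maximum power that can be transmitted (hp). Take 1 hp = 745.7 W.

J = πd⁴/32 = π(0.0784)⁴/32 = 3.709×10^-6 m⁴.
T_max = τ_allow·J/r = 8.99×10^7 × 3.709×10^-6 / 0.0392 = 8506 N·m.
ω = 2π·88.8 = 557.9 rad/s, so P_max = T_max·ω = 4.746×10^6 W.

6360 hp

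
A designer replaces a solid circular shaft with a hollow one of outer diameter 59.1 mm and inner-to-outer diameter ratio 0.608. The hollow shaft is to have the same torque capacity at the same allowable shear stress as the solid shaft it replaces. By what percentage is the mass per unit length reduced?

30.5 %

Equal τ_max and T ⇒ the solid shaft needs d_s³ = d_o³(1−k⁴), so d_s = 59.1·(1−0.608⁴)^(1/3) = 56.28 mm.
Area ratio A_h/A_s = d_o²(1−k²)/d_s² = (1−k²)/(1−k⁴)^(2/3) = 0.6952.
Mass saving = 1 − 0.6952 = 30.5 %.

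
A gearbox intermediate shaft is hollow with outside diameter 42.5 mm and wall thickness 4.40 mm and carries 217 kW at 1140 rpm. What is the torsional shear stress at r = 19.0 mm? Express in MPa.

178 MPa

ω = 2π·1140/60 = 119.4 rad/s, so T = P/ω = 217×10³ / 119.4 = 1818 N·m.
J = π(d_o⁴ − d_i⁴)/32 = π(0.0425⁴ − 0.0337⁴)/32 = 1.937×10^-7 m⁴.
Shear stress varies linearly with radius: τ = T·r/J = 1818 × 0.0190 / 1.937×10^-7 = 1.783×10^8 Pa.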